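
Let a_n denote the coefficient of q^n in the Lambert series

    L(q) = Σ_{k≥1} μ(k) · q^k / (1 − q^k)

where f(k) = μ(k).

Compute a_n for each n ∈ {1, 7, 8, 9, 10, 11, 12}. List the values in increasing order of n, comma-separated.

1, 0, 0, 0, 0, 0, 0

q^1  k|1↦μ(k): 1:1  a_1=1
d|7:{1,7}  Σμ=1+(-1)=0
q^8  k|8↦μ(k): 1:1 2:-1 4:0 8:0  a_8=0
[q^9] μ(9)=0,μ(3)=-1,μ(1)=1 ⇒ 0
d|10:{10,5,2,1}  Σμ=1+(-1)+(-1)+1=0
n=11: 1·11 11·1  μ→[1+(-1)]=0
[q^12] μ(1)=1,μ(2)=-1,μ(3)=-1,μ(4)=0,μ(6)=1,μ(12)=0 ⇒ 0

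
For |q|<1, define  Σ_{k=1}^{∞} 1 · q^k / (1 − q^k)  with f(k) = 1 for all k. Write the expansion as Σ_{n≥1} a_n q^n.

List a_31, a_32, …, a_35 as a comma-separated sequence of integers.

d|31:{31,1}  Σf=1+1=2
q^32  k|32↦f(k): 1:1 2:1 4:1 8:1 16:1 32:1  a_32=6
d|33:{1,3,11,33}  Σf=1+1+1+1=4
d|34:{34,17,2,1}  Σf=1+1+1+1=4
q^35  k|35↦f(k): 1:1 5:1 7:1 35:1  a_35=4

2, 6, 4, 4, 4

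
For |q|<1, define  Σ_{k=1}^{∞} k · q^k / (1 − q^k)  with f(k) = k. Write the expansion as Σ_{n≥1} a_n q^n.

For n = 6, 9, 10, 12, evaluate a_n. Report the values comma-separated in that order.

d|6:{6,3,2,1}  Σf=6+3+2+1=12
q^9  k|9↦f(k): 1:1 3:3 9:9  a_9=13
q^10  k|10↦f(k): 10:10 5:5 2:2 1:1  a_10=18
[q^12] f(1)=1,f(2)=2,f(3)=3,f(4)=4,f(6)=6,f(12)=12 ⇒ 28

12, 13, 18, 28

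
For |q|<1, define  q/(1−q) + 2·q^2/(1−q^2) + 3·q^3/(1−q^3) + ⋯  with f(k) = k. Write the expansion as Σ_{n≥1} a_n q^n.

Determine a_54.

n=54: 54·1 27·2 18·3 9·6 6·9 3·18 2·27 1·54  f→[54+27+18+9+6+3+2+1]=120

a_54 = 120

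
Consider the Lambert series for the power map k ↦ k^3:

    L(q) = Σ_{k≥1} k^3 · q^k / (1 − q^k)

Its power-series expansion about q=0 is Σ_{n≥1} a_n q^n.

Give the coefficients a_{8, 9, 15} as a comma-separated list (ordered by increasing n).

585, 757, 3528

[q^8] f(8)=512,f(4)=64,f(2)=8,f(1)=1 ⇒ 585
q^9  k|9↦f(k): 1:1 3:27 9:729  a_9=757
[q^15] f(15)=3375,f(5)=125,f(3)=27,f(1)=1 ⇒ 3528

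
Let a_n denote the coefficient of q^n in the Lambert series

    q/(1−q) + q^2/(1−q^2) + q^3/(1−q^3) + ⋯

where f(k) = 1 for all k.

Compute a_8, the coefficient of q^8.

a_8 = 4

q^8  k|8↦f(k): 1:1 2:1 4:1 8:1  a_8=4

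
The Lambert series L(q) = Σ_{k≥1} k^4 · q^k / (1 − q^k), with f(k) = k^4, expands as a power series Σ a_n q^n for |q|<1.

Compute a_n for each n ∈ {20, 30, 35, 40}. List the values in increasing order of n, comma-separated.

[q^20] f(20)=160000,f(10)=10000,f(5)=625,f(4)=256,f(2)=16,f(1)=1 ⇒ 170898
[q^30] f(30)=810000,f(15)=50625,f(10)=10000,f(6)=1296,f(5)=625,f(3)=81,f(2)=16,f(1)=1 ⇒ 872644
d|35:{35,7,5,1}  Σf=1500625+2401+625+1=1503652
[q^40] f(1)=1,f(2)=16,f(4)=256,f(5)=625,f(8)=4096,f(10)=10000,f(20)=160000,f(40)=2560000 ⇒ 2734994

170898, 872644, 1503652, 2734994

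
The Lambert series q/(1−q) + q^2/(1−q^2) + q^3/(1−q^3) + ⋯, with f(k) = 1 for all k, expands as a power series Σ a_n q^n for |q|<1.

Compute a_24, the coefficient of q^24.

n=24: 1·24 2·12 3·8 4·6 6·4 8·3 12·2 24·1  f→[1+1+1+1+1+1+1+1]=8

a_24 = 8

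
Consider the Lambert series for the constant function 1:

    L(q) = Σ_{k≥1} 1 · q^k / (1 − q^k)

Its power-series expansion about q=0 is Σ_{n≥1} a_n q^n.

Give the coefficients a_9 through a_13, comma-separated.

[q^9] f(9)=1,f(3)=1,f(1)=1 ⇒ 3
d|10:{1,2,5,10}  Σf=1+1+1+1=4
q^11  k|11↦f(k): 1:1 11:1  a_11=2
[q^12] f(1)=1,f(2)=1,f(3)=1,f(4)=1,f(6)=1,f(12)=1 ⇒ 6
[q^13] f(1)=1,f(13)=1 ⇒ 2

3, 4, 2, 6, 2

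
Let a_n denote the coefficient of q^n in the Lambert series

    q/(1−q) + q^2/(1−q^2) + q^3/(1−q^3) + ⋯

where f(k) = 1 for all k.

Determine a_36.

[q^36] f(1)=1,f(2)=1,f(3)=1,f(4)=1,f(6)=1,f(9)=1,f(12)=1,f(18)=1,f(36)=1 ⇒ 9

a_36 = 9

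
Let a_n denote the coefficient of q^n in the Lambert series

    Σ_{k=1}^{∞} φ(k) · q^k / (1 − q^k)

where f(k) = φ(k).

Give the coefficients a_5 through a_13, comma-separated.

q^5  k|5↦φ(k): 1:1 5:4  a_5=5
n=6: 1·6 2·3 3·2 6·1  φ→[1+1+2+2]=6
n=7: 1·7 7·1  φ→[1+6]=7
[q^8] φ(8)=4,φ(4)=2,φ(2)=1,φ(1)=1 ⇒ 8
d|9:{9,3,1}  Σφ=6+2+1=9
d|10:{1,2,5,10}  Σφ=1+1+4+4=10
[q^11] φ(1)=1,φ(11)=10 ⇒ 11
n=12: 1·12 2·6 3·4 4·3 6·2 12·1  φ→[1+1+2+2+2+4]=12
[q^13] φ(13)=12,φ(1)=1 ⇒ 13

5, 6, 7, 8, 9, 10, 11, 12, 13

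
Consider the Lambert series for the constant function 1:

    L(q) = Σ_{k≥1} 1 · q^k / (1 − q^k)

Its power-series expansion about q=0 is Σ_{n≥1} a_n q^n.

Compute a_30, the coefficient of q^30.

a_30 = 8

d|30:{1,2,3,5,6,10,15,30}  Σf=1+1+1+1+1+1+1+1=8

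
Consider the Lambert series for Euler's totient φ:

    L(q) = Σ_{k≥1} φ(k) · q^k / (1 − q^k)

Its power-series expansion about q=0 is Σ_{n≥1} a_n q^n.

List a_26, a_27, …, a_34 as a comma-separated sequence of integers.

q^26  k|26↦φ(k): 1:1 2:1 13:12 26:12  a_26=26
d|27:{1,3,9,27}  Σφ=1+2+6+18=27
n=28: 1·28 2·14 4·7 7·4 14·2 28·1  φ→[1+1+2+6+6+12]=28
n=29: 1·29 29·1  φ→[1+28]=29
n=30: 1·30 2·15 3·10 5·6 6·5 10·3 15·2 30·1  φ→[1+1+2+4+2+4+8+8]=30
q^31  k|31↦φ(k): 1:1 31:30  a_31=31
n=32: 1·32 2·16 4·8 8·4 16·2 32·1  φ→[1+1+2+4+8+16]=32
d|33:{1,3,11,33}  Σφ=1+2+10+20=33
[q^34] φ(1)=1,φ(2)=1,φ(17)=16,φ(34)=16 ⇒ 34

26, 27, 28, 29, 30, 31, 32, 33, 34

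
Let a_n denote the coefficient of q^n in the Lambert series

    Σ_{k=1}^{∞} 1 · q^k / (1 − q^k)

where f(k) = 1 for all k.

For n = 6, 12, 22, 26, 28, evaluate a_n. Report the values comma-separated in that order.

4, 6, 4, 4, 6

d|6:{6,3,2,1}  Σf=1+1+1+1=4
d|12:{12,6,4,3,2,1}  Σf=1+1+1+1+1+1=6
q^22  k|22↦f(k): 1:1 2:1 11:1 22:1  a_22=4
d|26:{26,13,2,1}  Σf=1+1+1+1=4
[q^28] f(28)=1,f(14)=1,f(7)=1,f(4)=1,f(2)=1,f(1)=1 ⇒ 6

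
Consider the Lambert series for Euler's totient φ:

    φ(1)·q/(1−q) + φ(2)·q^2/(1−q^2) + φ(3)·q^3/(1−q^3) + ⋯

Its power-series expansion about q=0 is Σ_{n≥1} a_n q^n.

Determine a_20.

q^20  k|20↦φ(k): 20:8 10:4 5:4 4:2 2:1 1:1  a_20=20

a_20 = 20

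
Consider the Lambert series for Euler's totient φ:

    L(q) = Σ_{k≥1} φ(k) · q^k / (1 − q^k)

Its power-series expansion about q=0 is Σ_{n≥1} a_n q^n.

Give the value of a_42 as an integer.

q^42  k|42↦φ(k): 1:1 2:1 3:2 6:2 7:6 14:6 21:12 42:12  a_42=42

a_42 = 42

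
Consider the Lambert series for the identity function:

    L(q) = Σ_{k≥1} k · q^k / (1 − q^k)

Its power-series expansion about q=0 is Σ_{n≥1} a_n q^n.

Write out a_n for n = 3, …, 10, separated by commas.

[q^3] f(3)=3,f(1)=1 ⇒ 4
n=4: 4·1 2·2 1·4  f→[4+2+1]=7
q^5  k|5↦f(k): 1:1 5:5  a_5=6
[q^6] f(1)=1,f(2)=2,f(3)=3,f(6)=6 ⇒ 12
[q^7] f(7)=7,f(1)=1 ⇒ 8
n=8: 1·8 2·4 4·2 8·1  f→[1+2+4+8]=15
n=9: 9·1 3·3 1·9  f→[9+3+1]=13
d|10:{1,2,5,10}  Σf=1+2+5+10=18

4, 7, 6, 12, 8, 15, 13, 18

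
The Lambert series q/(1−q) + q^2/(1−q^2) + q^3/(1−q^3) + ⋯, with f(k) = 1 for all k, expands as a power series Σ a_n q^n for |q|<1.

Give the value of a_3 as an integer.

a_3 = 2

n=3: 1·3 3·1  f→[1+1]=2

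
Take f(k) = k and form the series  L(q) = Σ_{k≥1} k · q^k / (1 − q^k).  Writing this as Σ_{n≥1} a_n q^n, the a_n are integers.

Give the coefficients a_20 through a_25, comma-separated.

[q^20] f(1)=1,f(2)=2,f(4)=4,f(5)=5,f(10)=10,f(20)=20 ⇒ 42
n=21: 21·1 7·3 3·7 1·21  f→[21+7+3+1]=32
q^22  k|22↦f(k): 1:1 2:2 11:11 22:22  a_22=36
q^23  k|23↦f(k): 1:1 23:23  a_23=24
[q^24] f(24)=24,f(12)=12,f(8)=8,f(6)=6,f(4)=4,f(3)=3,f(2)=2,f(1)=1 ⇒ 60
[q^25] f(1)=1,f(5)=5,f(25)=25 ⇒ 31

42, 32, 36, 24, 60, 31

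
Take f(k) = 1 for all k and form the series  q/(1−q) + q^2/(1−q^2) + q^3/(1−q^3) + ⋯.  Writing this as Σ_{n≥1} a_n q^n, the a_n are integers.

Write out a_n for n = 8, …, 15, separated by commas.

[q^8] f(8)=1,f(4)=1,f(2)=1,f(1)=1 ⇒ 4
d|9:{9,3,1}  Σf=1+1+1=3
n=10: 1·10 2·5 5·2 10·1  f→[1+1+1+1]=4
d|11:{1,11}  Σf=1+1=2
d|12:{1,2,3,4,6,12}  Σf=1+1+1+1+1+1=6
q^13  k|13↦f(k): 13:1 1:1  a_13=2
[q^14] f(1)=1,f(2)=1,f(7)=1,f(14)=1 ⇒ 4
d|15:{15,5,3,1}  Σf=1+1+1+1=4

4, 3, 4, 2, 6, 2, 4, 4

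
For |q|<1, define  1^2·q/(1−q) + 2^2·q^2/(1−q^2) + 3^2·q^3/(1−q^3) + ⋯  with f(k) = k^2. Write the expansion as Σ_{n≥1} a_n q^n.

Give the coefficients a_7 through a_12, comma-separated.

n=7: 1·7 7·1  f→[1+49]=50
[q^8] f(1)=1,f(2)=4,f(4)=16,f(8)=64 ⇒ 85
n=9: 9·1 3·3 1·9  f→[81+9+1]=91
n=10: 1·10 2·5 5·2 10·1  f→[1+4+25+100]=130
[q^11] f(1)=1,f(11)=121 ⇒ 122
n=12: 1·12 2·6 3·4 4·3 6·2 12·1  f→[1+4+9+16+36+144]=210

50, 85, 91, 130, 122, 210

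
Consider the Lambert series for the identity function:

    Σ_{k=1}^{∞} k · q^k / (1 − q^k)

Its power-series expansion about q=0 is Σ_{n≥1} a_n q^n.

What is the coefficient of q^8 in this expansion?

a_8 = 15

[q^8] f(1)=1,f(2)=2,f(4)=4,f(8)=8 ⇒ 15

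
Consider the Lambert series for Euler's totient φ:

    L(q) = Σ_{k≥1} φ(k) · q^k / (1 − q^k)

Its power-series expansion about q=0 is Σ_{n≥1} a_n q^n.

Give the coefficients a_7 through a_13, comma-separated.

[q^7] φ(7)=6,φ(1)=1 ⇒ 7
q^8  k|8↦φ(k): 8:4 4:2 2:1 1:1  a_8=8
q^9  k|9↦φ(k): 1:1 3:2 9:6  a_9=9
[q^10] φ(1)=1,φ(2)=1,φ(5)=4,φ(10)=4 ⇒ 10
[q^11] φ(1)=1,φ(11)=10 ⇒ 11
[q^12] φ(1)=1,φ(2)=1,φ(3)=2,φ(4)=2,φ(6)=2,φ(12)=4 ⇒ 12
d|13:{1,13}  Σφ=1+12=13

7, 8, 9, 10, 11, 12, 13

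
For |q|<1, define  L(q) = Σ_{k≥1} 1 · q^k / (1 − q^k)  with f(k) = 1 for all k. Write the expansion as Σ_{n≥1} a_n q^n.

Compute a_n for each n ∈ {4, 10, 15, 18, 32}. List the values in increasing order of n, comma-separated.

q^4  k|4↦f(k): 4:1 2:1 1:1  a_4=3
d|10:{10,5,2,1}  Σf=1+1+1+1=4
n=15: 15·1 5·3 3·5 1·15  f→[1+1+1+1]=4
d|18:{18,9,6,3,2,1}  Σf=1+1+1+1+1+1=6
d|32:{32,16,8,4,2,1}  Σf=1+1+1+1+1+1=6

3, 4, 4, 6, 6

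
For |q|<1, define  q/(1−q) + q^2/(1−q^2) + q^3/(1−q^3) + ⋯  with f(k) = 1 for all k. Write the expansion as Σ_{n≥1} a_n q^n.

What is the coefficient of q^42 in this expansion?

n=42: 1·42 2·21 3·14 6·7 7·6 14·3 21·2 42·1  f→[1+1+1+1+1+1+1+1]=8

a_42 = 8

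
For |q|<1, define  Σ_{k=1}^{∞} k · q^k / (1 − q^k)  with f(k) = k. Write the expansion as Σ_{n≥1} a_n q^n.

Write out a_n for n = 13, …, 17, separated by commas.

14, 24, 24, 31, 18

[q^13] f(1)=1,f(13)=13 ⇒ 14
n=14: 14·1 7·2 2·7 1·14  f→[14+7+2+1]=24
d|15:{1,3,5,15}  Σf=1+3+5+15=24
q^16  k|16↦f(k): 1:1 2:2 4:4 8:8 16:16  a_16=31
[q^17] f(17)=17,f(1)=1 ⇒ 18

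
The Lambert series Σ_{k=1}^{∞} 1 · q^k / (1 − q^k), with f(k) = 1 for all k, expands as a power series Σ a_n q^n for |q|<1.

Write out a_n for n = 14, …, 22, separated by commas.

d|14:{1,2,7,14}  Σf=1+1+1+1=4
d|15:{1,3,5,15}  Σf=1+1+1+1=4
[q^16] f(1)=1,f(2)=1,f(4)=1,f(8)=1,f(16)=1 ⇒ 5
q^17  k|17↦f(k): 17:1 1:1  a_17=2
n=18: 18·1 9·2 6·3 3·6 2·9 1·18  f→[1+1+1+1+1+1]=6
n=19: 1·19 19·1  f→[1+1]=2
[q^20] f(1)=1,f(2)=1,f(4)=1,f(5)=1,f(10)=1,f(20)=1 ⇒ 6
d|21:{1,3,7,21}  Σf=1+1+1+1=4
q^22  k|22↦f(k): 22:1 11:1 2:1 1:1  a_22=4

4, 4, 5, 2, 6, 2, 6, 4, 4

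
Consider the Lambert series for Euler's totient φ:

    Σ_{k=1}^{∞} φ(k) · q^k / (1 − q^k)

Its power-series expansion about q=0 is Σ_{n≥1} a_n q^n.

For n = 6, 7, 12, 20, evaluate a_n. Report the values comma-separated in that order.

q^6  k|6↦φ(k): 1:1 2:1 3:2 6:2  a_6=6
n=7: 1·7 7·1  φ→[1+6]=7
n=12: 1·12 2·6 3·4 4·3 6·2 12·1  φ→[1+1+2+2+2+4]=12
d|20:{1,2,4,5,10,20}  Σφ=1+1+2+4+4+8=20

6, 7, 12, 20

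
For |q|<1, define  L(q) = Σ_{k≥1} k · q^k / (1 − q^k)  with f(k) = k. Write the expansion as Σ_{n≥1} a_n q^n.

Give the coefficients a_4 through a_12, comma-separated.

[q^4] f(4)=4,f(2)=2,f(1)=1 ⇒ 7
q^5  k|5↦f(k): 5:5 1:1  a_5=6
n=6: 6·1 3·2 2·3 1·6  f→[6+3+2+1]=12
d|7:{1,7}  Σf=1+7=8
q^8  k|8↦f(k): 1:1 2:2 4:4 8:8  a_8=15
d|9:{1,3,9}  Σf=1+3+9=13
[q^10] f(1)=1,f(2)=2,f(5)=5,f(10)=10 ⇒ 18
q^11  k|11↦f(k): 11:11 1:1  a_11=12
n=12: 12·1 6·2 4·3 3·4 2·6 1·12  f→[12+6+4+3+2+1]=28

7, 6, 12, 8, 15, 13, 18, 12, 28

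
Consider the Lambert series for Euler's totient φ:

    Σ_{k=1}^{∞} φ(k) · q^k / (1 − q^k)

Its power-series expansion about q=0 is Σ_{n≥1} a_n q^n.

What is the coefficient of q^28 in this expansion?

q^28  k|28↦φ(k): 28:12 14:6 7:6 4:2 2:1 1:1  a_28=28

a_28 = 28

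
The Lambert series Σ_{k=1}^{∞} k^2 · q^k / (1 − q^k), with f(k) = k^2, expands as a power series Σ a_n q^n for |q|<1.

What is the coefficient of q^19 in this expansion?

a_19 = 362

d|19:{19,1}  Σf=361+1=362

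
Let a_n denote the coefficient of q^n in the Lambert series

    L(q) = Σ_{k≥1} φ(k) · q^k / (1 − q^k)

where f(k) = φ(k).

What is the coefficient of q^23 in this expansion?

d|23:{23,1}  Σφ=22+1=23

a_23 = 23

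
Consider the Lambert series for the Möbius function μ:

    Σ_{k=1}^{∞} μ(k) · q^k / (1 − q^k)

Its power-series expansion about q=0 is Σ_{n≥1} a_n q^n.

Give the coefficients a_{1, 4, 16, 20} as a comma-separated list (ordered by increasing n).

1, 0, 0, 0

d|1:{1}  Σμ=1=1
n=4: 1·4 2·2 4·1  μ→[1+(-1)+0]=0
d|16:{1,2,4,8,16}  Σμ=1+(-1)+0+0+0=0
n=20: 20·1 10·2 5·4 4·5 2·10 1·20  μ→[0+1+(-1)+0+(-1)+1]=0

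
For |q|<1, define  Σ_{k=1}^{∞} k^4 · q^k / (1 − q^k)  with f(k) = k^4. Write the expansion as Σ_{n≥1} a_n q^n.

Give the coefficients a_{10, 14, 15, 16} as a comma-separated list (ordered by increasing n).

10642, 40834, 51332, 69905

[q^10] f(10)=10000,f(5)=625,f(2)=16,f(1)=1 ⇒ 10642
n=14: 14·1 7·2 2·7 1·14  f→[38416+2401+16+1]=40834
d|15:{15,5,3,1}  Σf=50625+625+81+1=51332
q^16  k|16↦f(k): 1:1 2:16 4:256 8:4096 16:65536  a_16=69905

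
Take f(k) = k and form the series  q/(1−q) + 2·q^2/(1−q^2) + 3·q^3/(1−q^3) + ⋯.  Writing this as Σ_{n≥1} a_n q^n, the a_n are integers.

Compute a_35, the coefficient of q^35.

a_35 = 48

[q^35] f(35)=35,f(7)=7,f(5)=5,f(1)=1 ⇒ 48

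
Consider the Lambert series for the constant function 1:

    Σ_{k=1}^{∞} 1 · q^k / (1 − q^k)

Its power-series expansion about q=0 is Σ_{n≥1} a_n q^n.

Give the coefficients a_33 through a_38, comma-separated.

[q^33] f(33)=1,f(11)=1,f(3)=1,f(1)=1 ⇒ 4
n=34: 1·34 2·17 17·2 34·1  f→[1+1+1+1]=4
q^35  k|35↦f(k): 1:1 5:1 7:1 35:1  a_35=4
q^36  k|36↦f(k): 36:1 18:1 12:1 9:1 6:1 4:1 3:1 2:1 1:1  a_36=9
q^37  k|37↦f(k): 1:1 37:1  a_37=2
q^38  k|38↦f(k): 1:1 2:1 19:1 38:1  a_38=4

4, 4, 4, 9, 2, 4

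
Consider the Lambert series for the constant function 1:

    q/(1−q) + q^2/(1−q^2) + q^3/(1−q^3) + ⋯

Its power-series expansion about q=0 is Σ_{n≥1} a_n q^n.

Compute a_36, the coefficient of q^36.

d|36:{36,18,12,9,6,4,3,2,1}  Σf=1+1+1+1+1+1+1+1+1=9

a_36 = 9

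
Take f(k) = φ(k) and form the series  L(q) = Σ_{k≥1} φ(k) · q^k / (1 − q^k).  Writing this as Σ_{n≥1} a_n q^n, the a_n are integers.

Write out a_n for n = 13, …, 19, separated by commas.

[q^13] φ(1)=1,φ(13)=12 ⇒ 13
[q^14] φ(1)=1,φ(2)=1,φ(7)=6,φ(14)=6 ⇒ 14
n=15: 1·15 3·5 5·3 15·1  φ→[1+2+4+8]=15
q^16  k|16↦φ(k): 16:8 8:4 4:2 2:1 1:1  a_16=16
[q^17] φ(1)=1,φ(17)=16 ⇒ 17
n=18: 18·1 9·2 6·3 3·6 2·9 1·18  φ→[6+6+2+2+1+1]=18
[q^19] φ(19)=18,φ(1)=1 ⇒ 19

13, 14, 15, 16, 17, 18, 19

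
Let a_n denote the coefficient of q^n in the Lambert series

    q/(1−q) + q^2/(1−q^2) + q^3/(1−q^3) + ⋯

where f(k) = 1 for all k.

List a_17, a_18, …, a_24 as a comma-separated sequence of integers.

q^17  k|17↦f(k): 17:1 1:1  a_17=2
[q^18] f(1)=1,f(2)=1,f(3)=1,f(6)=1,f(9)=1,f(18)=1 ⇒ 6
[q^19] f(1)=1,f(19)=1 ⇒ 2
n=20: 20·1 10·2 5·4 4·5 2·10 1·20  f→[1+1+1+1+1+1]=6
q^21  k|21↦f(k): 1:1 3:1 7:1 21:1  a_21=4
d|22:{22,11,2,1}  Σf=1+1+1+1=4
d|23:{23,1}  Σf=1+1=2
d|24:{24,12,8,6,4,3,2,1}  Σf=1+1+1+1+1+1+1+1=8

2, 6, 2, 6, 4, 4, 2, 8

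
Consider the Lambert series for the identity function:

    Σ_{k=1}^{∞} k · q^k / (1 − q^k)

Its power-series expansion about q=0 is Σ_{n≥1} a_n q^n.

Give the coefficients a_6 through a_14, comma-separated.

d|6:{6,3,2,1}  Σf=6+3+2+1=12
q^7  k|7↦f(k): 7:7 1:1  a_7=8
d|8:{8,4,2,1}  Σf=8+4+2+1=15
[q^9] f(9)=9,f(3)=3,f(1)=1 ⇒ 13
[q^10] f(1)=1,f(2)=2,f(5)=5,f(10)=10 ⇒ 18
d|11:{1,11}  Σf=1+11=12
q^12  k|12↦f(k): 12:12 6:6 4:4 3:3 2:2 1:1  a_12=28
n=13: 1·13 13·1  f→[1+13]=14
q^14  k|14↦f(k): 1:1 2:2 7:7 14:14  a_14=24

12, 8, 15, 13, 18, 12, 28, 14, 24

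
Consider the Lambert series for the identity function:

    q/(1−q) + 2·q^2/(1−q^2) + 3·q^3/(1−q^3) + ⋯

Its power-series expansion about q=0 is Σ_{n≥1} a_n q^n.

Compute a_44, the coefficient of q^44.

a_44 = 84

[q^44] f(44)=44,f(22)=22,f(11)=11,f(4)=4,f(2)=2,f(1)=1 ⇒ 84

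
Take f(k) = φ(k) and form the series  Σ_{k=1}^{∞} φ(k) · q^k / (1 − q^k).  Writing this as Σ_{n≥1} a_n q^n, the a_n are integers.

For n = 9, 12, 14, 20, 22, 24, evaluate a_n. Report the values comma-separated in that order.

d|9:{1,3,9}  Σφ=1+2+6=9
n=12: 1·12 2·6 3·4 4·3 6·2 12·1  φ→[1+1+2+2+2+4]=12
q^14  k|14↦φ(k): 1:1 2:1 7:6 14:6  a_14=14
[q^20] φ(20)=8,φ(10)=4,φ(5)=4,φ(4)=2,φ(2)=1,φ(1)=1 ⇒ 20
d|22:{22,11,2,1}  Σφ=10+10+1+1=22
[q^24] φ(24)=8,φ(12)=4,φ(8)=4,φ(6)=2,φ(4)=2,φ(3)=2,φ(2)=1,φ(1)=1 ⇒ 24

9, 12, 14, 20, 22, 24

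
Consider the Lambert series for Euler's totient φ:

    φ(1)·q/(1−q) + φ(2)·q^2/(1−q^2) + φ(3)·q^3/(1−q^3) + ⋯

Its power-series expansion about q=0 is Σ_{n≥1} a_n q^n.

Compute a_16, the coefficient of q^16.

[q^16] φ(1)=1,φ(2)=1,φ(4)=2,φ(8)=4,φ(16)=8 ⇒ 16

a_16 = 16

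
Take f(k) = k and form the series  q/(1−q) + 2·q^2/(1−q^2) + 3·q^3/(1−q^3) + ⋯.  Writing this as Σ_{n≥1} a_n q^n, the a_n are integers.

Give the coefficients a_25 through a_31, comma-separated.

31, 42, 40, 56, 30, 72, 32

[q^25] f(25)=25,f(5)=5,f(1)=1 ⇒ 31
q^26  k|26↦f(k): 26:26 13:13 2:2 1:1  a_26=42
d|27:{27,9,3,1}  Σf=27+9+3+1=40
n=28: 1·28 2·14 4·7 7·4 14·2 28·1  f→[1+2+4+7+14+28]=56
q^29  k|29↦f(k): 1:1 29:29  a_29=30
n=30: 1·30 2·15 3·10 5·6 6·5 10·3 15·2 30·1  f→[1+2+3+5+6+10+15+30]=72
d|31:{31,1}  Σf=31+1=32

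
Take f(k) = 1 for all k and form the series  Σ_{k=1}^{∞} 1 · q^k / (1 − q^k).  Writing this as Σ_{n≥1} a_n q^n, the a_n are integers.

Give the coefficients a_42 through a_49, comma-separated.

n=42: 1·42 2·21 3·14 6·7 7·6 14·3 21·2 42·1  f→[1+1+1+1+1+1+1+1]=8
d|43:{43,1}  Σf=1+1=2
d|44:{1,2,4,11,22,44}  Σf=1+1+1+1+1+1=6
d|45:{1,3,5,9,15,45}  Σf=1+1+1+1+1+1=6
d|46:{46,23,2,1}  Σf=1+1+1+1=4
d|47:{1,47}  Σf=1+1=2
[q^48] f(48)=1,f(24)=1,f(16)=1,f(12)=1,f(8)=1,f(6)=1,f(4)=1,f(3)=1,f(2)=1,f(1)=1 ⇒ 10
n=49: 49·1 7·7 1·49  f→[1+1+1]=3

8, 2, 6, 6, 4, 2, 10, 3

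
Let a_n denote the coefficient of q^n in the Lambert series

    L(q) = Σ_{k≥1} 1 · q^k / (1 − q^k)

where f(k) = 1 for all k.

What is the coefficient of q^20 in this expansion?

n=20: 1·20 2·10 4·5 5·4 10·2 20·1  f→[1+1+1+1+1+1]=6

a_20 = 6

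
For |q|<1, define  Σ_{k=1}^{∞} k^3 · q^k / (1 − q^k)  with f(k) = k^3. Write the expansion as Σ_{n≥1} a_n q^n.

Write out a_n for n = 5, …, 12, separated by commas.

126, 252, 344, 585, 757, 1134, 1332, 2044

[q^5] f(1)=1,f(5)=125 ⇒ 126
n=6: 6·1 3·2 2·3 1·6  f→[216+27+8+1]=252
q^7  k|7↦f(k): 1:1 7:343  a_7=344
d|8:{8,4,2,1}  Σf=512+64+8+1=585
n=9: 9·1 3·3 1·9  f→[729+27+1]=757
n=10: 1·10 2·5 5·2 10·1  f→[1+8+125+1000]=1134
d|11:{1,11}  Σf=1+1331=1332
d|12:{12,6,4,3,2,1}  Σf=1728+216+64+27+8+1=2044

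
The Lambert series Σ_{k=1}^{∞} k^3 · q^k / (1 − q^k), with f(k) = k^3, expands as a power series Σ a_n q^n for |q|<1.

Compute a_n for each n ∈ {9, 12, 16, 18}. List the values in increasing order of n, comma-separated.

757, 2044, 4681, 6813

n=9: 1·9 3·3 9·1  f→[1+27+729]=757
n=12: 12·1 6·2 4·3 3·4 2·6 1·12  f→[1728+216+64+27+8+1]=2044
q^16  k|16↦f(k): 1:1 2:8 4:64 8:512 16:4096  a_16=4681
q^18  k|18↦f(k): 18:5832 9:729 6:216 3:27 2:8 1:1  a_18=6813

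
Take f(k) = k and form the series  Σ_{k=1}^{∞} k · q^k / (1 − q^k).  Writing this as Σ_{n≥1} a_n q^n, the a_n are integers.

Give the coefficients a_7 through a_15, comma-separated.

8, 15, 13, 18, 12, 28, 14, 24, 24

d|7:{1,7}  Σf=1+7=8
n=8: 1·8 2·4 4·2 8·1  f→[1+2+4+8]=15
n=9: 9·1 3·3 1·9  f→[9+3+1]=13
[q^10] f(10)=10,f(5)=5,f(2)=2,f(1)=1 ⇒ 18
[q^11] f(11)=11,f(1)=1 ⇒ 12
q^12  k|12↦f(k): 1:1 2:2 3:3 4:4 6:6 12:12  a_12=28
[q^13] f(1)=1,f(13)=13 ⇒ 14
d|14:{14,7,2,1}  Σf=14+7+2+1=24
[q^15] f(1)=1,f(3)=3,f(5)=5,f(15)=15 ⇒ 24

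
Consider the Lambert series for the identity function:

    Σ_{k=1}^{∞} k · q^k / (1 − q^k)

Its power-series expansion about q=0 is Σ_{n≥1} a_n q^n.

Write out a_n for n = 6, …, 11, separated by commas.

12, 8, 15, 13, 18, 12

q^6  k|6↦f(k): 1:1 2:2 3:3 6:6  a_6=12
d|7:{7,1}  Σf=7+1=8
n=8: 8·1 4·2 2·4 1·8  f→[8+4+2+1]=15
q^9  k|9↦f(k): 9:9 3:3 1:1  a_9=13
[q^10] f(1)=1,f(2)=2,f(5)=5,f(10)=10 ⇒ 18
[q^11] f(1)=1,f(11)=11 ⇒ 12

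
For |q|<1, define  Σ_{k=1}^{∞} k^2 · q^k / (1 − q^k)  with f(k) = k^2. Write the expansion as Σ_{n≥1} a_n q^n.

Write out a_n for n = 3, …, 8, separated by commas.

[q^3] f(3)=9,f(1)=1 ⇒ 10
d|4:{1,2,4}  Σf=1+4+16=21
[q^5] f(1)=1,f(5)=25 ⇒ 26
d|6:{6,3,2,1}  Σf=36+9+4+1=50
q^7  k|7↦f(k): 1:1 7:49  a_7=50
n=8: 1·8 2·4 4·2 8·1  f→[1+4+16+64]=85

10, 21, 26, 50, 50, 85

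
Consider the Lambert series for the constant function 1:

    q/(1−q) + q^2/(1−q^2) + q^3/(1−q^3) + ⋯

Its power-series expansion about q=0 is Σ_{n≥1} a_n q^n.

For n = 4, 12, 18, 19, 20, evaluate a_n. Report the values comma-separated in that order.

[q^4] f(4)=1,f(2)=1,f(1)=1 ⇒ 3
q^12  k|12↦f(k): 1:1 2:1 3:1 4:1 6:1 12:1  a_12=6
[q^18] f(18)=1,f(9)=1,f(6)=1,f(3)=1,f(2)=1,f(1)=1 ⇒ 6
q^19  k|19↦f(k): 1:1 19:1  a_19=2
d|20:{1,2,4,5,10,20}  Σf=1+1+1+1+1+1=6

3, 6, 6, 2, 6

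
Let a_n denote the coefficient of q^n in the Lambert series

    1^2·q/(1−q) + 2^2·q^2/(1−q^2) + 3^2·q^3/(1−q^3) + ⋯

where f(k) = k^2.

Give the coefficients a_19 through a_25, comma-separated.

[q^19] f(1)=1,f(19)=361 ⇒ 362
q^20  k|20↦f(k): 20:400 10:100 5:25 4:16 2:4 1:1  a_20=546
n=21: 21·1 7·3 3·7 1·21  f→[441+49+9+1]=500
d|22:{1,2,11,22}  Σf=1+4+121+484=610
[q^23] f(1)=1,f(23)=529 ⇒ 530
[q^24] f(1)=1,f(2)=4,f(3)=9,f(4)=16,f(6)=36,f(8)=64,f(12)=144,f(24)=576 ⇒ 850
d|25:{1,5,25}  Σf=1+25+625=651

362, 546, 500, 610, 530, 850, 651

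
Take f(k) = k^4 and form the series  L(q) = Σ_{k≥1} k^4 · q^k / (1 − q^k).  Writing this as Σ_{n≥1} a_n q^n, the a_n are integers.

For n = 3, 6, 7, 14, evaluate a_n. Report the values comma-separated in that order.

[q^3] f(3)=81,f(1)=1 ⇒ 82
q^6  k|6↦f(k): 1:1 2:16 3:81 6:1296  a_6=1394
q^7  k|7↦f(k): 1:1 7:2401  a_7=2402
d|14:{14,7,2,1}  Σf=38416+2401+16+1=40834

82, 1394, 2402, 40834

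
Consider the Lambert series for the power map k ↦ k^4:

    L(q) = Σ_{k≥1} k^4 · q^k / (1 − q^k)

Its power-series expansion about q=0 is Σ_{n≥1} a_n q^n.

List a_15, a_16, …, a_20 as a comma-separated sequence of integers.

51332, 69905, 83522, 112931, 130322, 170898

q^15  k|15↦f(k): 15:50625 5:625 3:81 1:1  a_15=51332
d|16:{16,8,4,2,1}  Σf=65536+4096+256+16+1=69905
q^17  k|17↦f(k): 17:83521 1:1  a_17=83522
q^18  k|18↦f(k): 18:104976 9:6561 6:1296 3:81 2:16 1:1  a_18=112931
d|19:{19,1}  Σf=130321+1=130322
q^20  k|20↦f(k): 1:1 2:16 4:256 5:625 10:10000 20:160000  a_20=170898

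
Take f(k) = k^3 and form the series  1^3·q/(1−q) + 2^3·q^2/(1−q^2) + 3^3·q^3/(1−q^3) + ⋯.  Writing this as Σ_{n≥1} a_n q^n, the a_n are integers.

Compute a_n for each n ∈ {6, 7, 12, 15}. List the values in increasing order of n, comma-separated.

q^6  k|6↦f(k): 6:216 3:27 2:8 1:1  a_6=252
d|7:{7,1}  Σf=343+1=344
q^12  k|12↦f(k): 12:1728 6:216 4:64 3:27 2:8 1:1  a_12=2044
n=15: 15·1 5·3 3·5 1·15  f→[3375+125+27+1]=3528

252, 344, 2044, 3528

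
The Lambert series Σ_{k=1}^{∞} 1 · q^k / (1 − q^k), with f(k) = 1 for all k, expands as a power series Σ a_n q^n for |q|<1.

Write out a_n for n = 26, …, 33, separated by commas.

4, 4, 6, 2, 8, 2, 6, 4

d|26:{1,2,13,26}  Σf=1+1+1+1=4
d|27:{27,9,3,1}  Σf=1+1+1+1=4
d|28:{28,14,7,4,2,1}  Σf=1+1+1+1+1+1=6
d|29:{1,29}  Σf=1+1=2
d|30:{30,15,10,6,5,3,2,1}  Σf=1+1+1+1+1+1+1+1=8
n=31: 1·31 31·1  f→[1+1]=2
d|32:{32,16,8,4,2,1}  Σf=1+1+1+1+1+1=6
[q^33] f(1)=1,f(3)=1,f(11)=1,f(33)=1 ⇒ 4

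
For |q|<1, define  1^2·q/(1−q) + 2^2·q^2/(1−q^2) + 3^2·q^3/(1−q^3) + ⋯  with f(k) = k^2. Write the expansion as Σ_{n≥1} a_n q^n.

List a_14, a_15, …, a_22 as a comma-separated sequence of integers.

n=14: 14·1 7·2 2·7 1·14  f→[196+49+4+1]=250
q^15  k|15↦f(k): 1:1 3:9 5:25 15:225  a_15=260
n=16: 1·16 2·8 4·4 8·2 16·1  f→[1+4+16+64+256]=341
q^17  k|17↦f(k): 1:1 17:289  a_17=290
d|18:{1,2,3,6,9,18}  Σf=1+4+9+36+81+324=455
[q^19] f(1)=1,f(19)=361 ⇒ 362
q^20  k|20↦f(k): 1:1 2:4 4:16 5:25 10:100 20:400  a_20=546
q^21  k|21↦f(k): 1:1 3:9 7:49 21:441  a_21=500
q^22  k|22↦f(k): 1:1 2:4 11:121 22:484  a_22=610

250, 260, 341, 290, 455, 362, 546, 500, 610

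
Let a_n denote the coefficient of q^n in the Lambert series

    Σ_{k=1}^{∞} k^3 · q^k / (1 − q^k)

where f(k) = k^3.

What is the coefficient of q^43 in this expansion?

d|43:{1,43}  Σf=1+79507=79508

a_43 = 79508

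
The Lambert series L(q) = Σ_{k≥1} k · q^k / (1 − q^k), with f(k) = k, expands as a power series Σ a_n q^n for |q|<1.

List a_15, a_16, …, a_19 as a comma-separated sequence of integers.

q^15  k|15↦f(k): 15:15 5:5 3:3 1:1  a_15=24
[q^16] f(16)=16,f(8)=8,f(4)=4,f(2)=2,f(1)=1 ⇒ 31
n=17: 17·1 1·17  f→[17+1]=18
d|18:{1,2,3,6,9,18}  Σf=1+2+3+6+9+18=39
[q^19] f(1)=1,f(19)=19 ⇒ 20

24, 31, 18, 39, 20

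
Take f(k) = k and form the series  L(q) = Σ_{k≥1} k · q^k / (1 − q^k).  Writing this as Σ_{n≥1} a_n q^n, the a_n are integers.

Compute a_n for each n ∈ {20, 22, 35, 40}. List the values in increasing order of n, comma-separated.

d|20:{1,2,4,5,10,20}  Σf=1+2+4+5+10+20=42
n=22: 22·1 11·2 2·11 1·22  f→[22+11+2+1]=36
[q^35] f(1)=1,f(5)=5,f(7)=7,f(35)=35 ⇒ 48
d|40:{40,20,10,8,5,4,2,1}  Σf=40+20+10+8+5+4+2+1=90

42, 36, 48, 90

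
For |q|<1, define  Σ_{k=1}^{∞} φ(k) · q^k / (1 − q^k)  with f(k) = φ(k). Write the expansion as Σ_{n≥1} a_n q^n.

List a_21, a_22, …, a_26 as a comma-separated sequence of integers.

n=21: 1·21 3·7 7·3 21·1  φ→[1+2+6+12]=21
[q^22] φ(1)=1,φ(2)=1,φ(11)=10,φ(22)=10 ⇒ 22
n=23: 1·23 23·1  φ→[1+22]=23
d|24:{24,12,8,6,4,3,2,1}  Σφ=8+4+4+2+2+2+1+1=24
n=25: 1·25 5·5 25·1  φ→[1+4+20]=25
n=26: 26·1 13·2 2·13 1·26  φ→[12+12+1+1]=26

21, 22, 23, 24, 25, 26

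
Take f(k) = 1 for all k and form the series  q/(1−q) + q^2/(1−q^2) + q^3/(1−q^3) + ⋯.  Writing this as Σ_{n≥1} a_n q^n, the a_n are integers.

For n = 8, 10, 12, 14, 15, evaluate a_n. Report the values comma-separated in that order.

4, 4, 6, 4, 4

d|8:{8,4,2,1}  Σf=1+1+1+1=4
q^10  k|10↦f(k): 1:1 2:1 5:1 10:1  a_10=4
d|12:{1,2,3,4,6,12}  Σf=1+1+1+1+1+1=6
n=14: 14·1 7·2 2·7 1·14  f→[1+1+1+1]=4
[q^15] f(1)=1,f(3)=1,f(5)=1,f(15)=1 ⇒ 4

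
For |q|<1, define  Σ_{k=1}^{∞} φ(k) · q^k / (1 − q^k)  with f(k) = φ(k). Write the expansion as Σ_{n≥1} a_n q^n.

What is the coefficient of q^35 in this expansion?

d|35:{35,7,5,1}  Σφ=24+6+4+1=35

a_35 = 35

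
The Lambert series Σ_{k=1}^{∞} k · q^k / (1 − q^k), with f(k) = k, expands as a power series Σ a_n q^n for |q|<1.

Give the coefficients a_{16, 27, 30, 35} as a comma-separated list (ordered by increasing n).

d|16:{1,2,4,8,16}  Σf=1+2+4+8+16=31
[q^27] f(1)=1,f(3)=3,f(9)=9,f(27)=27 ⇒ 40
q^30  k|30↦f(k): 1:1 2:2 3:3 5:5 6:6 10:10 15:15 30:30  a_30=72
q^35  k|35↦f(k): 1:1 5:5 7:7 35:35  a_35=48

31, 40, 72, 48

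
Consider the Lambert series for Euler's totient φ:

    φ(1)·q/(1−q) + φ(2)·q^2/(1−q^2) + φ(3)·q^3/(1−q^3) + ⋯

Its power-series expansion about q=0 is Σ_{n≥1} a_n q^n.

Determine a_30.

d|30:{1,2,3,5,6,10,15,30}  Σφ=1+1+2+4+2+4+8+8=30

a_30 = 30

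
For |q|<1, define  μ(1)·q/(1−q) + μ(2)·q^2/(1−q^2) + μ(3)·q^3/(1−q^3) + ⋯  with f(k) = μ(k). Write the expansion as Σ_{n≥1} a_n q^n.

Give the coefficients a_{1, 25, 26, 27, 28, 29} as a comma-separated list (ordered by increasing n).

n=1: 1·1  μ→[1]=1
n=25: 25·1 5·5 1·25  μ→[0+(-1)+1]=0
d|26:{1,2,13,26}  Σμ=1+(-1)+(-1)+1=0
n=27: 1·27 3·9 9·3 27·1  μ→[1+(-1)+0+0]=0
[q^28] μ(28)=0,μ(14)=1,μ(7)=-1,μ(4)=0,μ(2)=-1,μ(1)=1 ⇒ 0
n=29: 29·1 1·29  μ→[(-1)+1]=0

1, 0, 0, 0, 0, 0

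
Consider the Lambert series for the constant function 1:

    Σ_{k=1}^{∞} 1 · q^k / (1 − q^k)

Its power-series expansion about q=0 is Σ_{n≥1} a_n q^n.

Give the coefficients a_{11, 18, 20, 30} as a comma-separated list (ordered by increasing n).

n=11: 1·11 11·1  f→[1+1]=2
n=18: 1·18 2·9 3·6 6·3 9·2 18·1  f→[1+1+1+1+1+1]=6
d|20:{20,10,5,4,2,1}  Σf=1+1+1+1+1+1=6
n=30: 1·30 2·15 3·10 5·6 6·5 10·3 15·2 30·1  f→[1+1+1+1+1+1+1+1]=8

2, 6, 6, 8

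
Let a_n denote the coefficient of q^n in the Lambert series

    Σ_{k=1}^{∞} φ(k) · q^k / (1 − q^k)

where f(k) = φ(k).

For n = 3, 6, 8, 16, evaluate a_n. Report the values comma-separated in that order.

[q^3] φ(3)=2,φ(1)=1 ⇒ 3
q^6  k|6↦φ(k): 1:1 2:1 3:2 6:2  a_6=6
d|8:{8,4,2,1}  Σφ=4+2+1+1=8
[q^16] φ(16)=8,φ(8)=4,φ(4)=2,φ(2)=1,φ(1)=1 ⇒ 16

3, 6, 8, 16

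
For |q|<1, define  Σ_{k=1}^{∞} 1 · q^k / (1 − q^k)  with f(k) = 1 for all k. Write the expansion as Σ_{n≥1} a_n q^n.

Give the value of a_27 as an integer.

a_27 = 4

n=27: 1·27 3·9 9·3 27·1  f→[1+1+1+1]=4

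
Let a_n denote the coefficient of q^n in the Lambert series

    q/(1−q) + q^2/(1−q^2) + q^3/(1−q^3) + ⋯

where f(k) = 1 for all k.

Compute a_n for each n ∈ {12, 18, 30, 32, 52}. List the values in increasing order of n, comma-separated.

6, 6, 8, 6, 6

q^12  k|12↦f(k): 1:1 2:1 3:1 4:1 6:1 12:1  a_12=6
[q^18] f(1)=1,f(2)=1,f(3)=1,f(6)=1,f(9)=1,f(18)=1 ⇒ 6
q^30  k|30↦f(k): 30:1 15:1 10:1 6:1 5:1 3:1 2:1 1:1  a_30=8
q^32  k|32↦f(k): 32:1 16:1 8:1 4:1 2:1 1:1  a_32=6
n=52: 1·52 2·26 4·13 13·4 26·2 52·1  f→[1+1+1+1+1+1]=6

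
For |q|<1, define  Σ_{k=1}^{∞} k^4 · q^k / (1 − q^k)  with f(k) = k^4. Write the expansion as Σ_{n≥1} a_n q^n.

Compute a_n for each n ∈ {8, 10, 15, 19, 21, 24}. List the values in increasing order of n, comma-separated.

4369, 10642, 51332, 130322, 196964, 358258

[q^8] f(1)=1,f(2)=16,f(4)=256,f(8)=4096 ⇒ 4369
q^10  k|10↦f(k): 1:1 2:16 5:625 10:10000  a_10=10642
q^15  k|15↦f(k): 1:1 3:81 5:625 15:50625  a_15=51332
n=19: 1·19 19·1  f→[1+130321]=130322
q^21  k|21↦f(k): 21:194481 7:2401 3:81 1:1  a_21=196964
d|24:{1,2,3,4,6,8,12,24}  Σf=1+16+81+256+1296+4096+20736+331776=358258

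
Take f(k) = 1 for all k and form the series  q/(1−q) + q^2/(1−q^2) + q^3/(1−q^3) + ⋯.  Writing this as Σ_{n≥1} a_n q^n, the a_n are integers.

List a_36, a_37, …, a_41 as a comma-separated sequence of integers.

9, 2, 4, 4, 8, 2

d|36:{36,18,12,9,6,4,3,2,1}  Σf=1+1+1+1+1+1+1+1+1=9
n=37: 1·37 37·1  f→[1+1]=2
q^38  k|38↦f(k): 38:1 19:1 2:1 1:1  a_38=4
[q^39] f(39)=1,f(13)=1,f(3)=1,f(1)=1 ⇒ 4
[q^40] f(1)=1,f(2)=1,f(4)=1,f(5)=1,f(8)=1,f(10)=1,f(20)=1,f(40)=1 ⇒ 8
q^41  k|41↦f(k): 41:1 1:1  a_41=2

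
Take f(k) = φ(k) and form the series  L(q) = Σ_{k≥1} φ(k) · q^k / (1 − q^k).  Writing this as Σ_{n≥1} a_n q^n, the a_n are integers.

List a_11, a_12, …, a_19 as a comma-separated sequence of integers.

d|11:{11,1}  Σφ=10+1=11
n=12: 1·12 2·6 3·4 4·3 6·2 12·1  φ→[1+1+2+2+2+4]=12
d|13:{1,13}  Σφ=1+12=13
d|14:{1,2,7,14}  Σφ=1+1+6+6=14
[q^15] φ(1)=1,φ(3)=2,φ(5)=4,φ(15)=8 ⇒ 15
q^16  k|16↦φ(k): 1:1 2:1 4:2 8:4 16:8  a_16=16
n=17: 17·1 1·17  φ→[16+1]=17
q^18  k|18↦φ(k): 1:1 2:1 3:2 6:2 9:6 18:6  a_18=18
d|19:{1,19}  Σφ=1+18=19

11, 12, 13, 14, 15, 16, 17, 18, 19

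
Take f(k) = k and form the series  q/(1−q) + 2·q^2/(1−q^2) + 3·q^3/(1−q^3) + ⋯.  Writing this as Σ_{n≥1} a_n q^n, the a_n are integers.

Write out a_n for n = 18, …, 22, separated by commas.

39, 20, 42, 32, 36

d|18:{18,9,6,3,2,1}  Σf=18+9+6+3+2+1=39
q^19  k|19↦f(k): 1:1 19:19  a_19=20
q^20  k|20↦f(k): 1:1 2:2 4:4 5:5 10:10 20:20  a_20=42
d|21:{21,7,3,1}  Σf=21+7+3+1=32
[q^22] f(22)=22,f(11)=11,f(2)=2,f(1)=1 ⇒ 36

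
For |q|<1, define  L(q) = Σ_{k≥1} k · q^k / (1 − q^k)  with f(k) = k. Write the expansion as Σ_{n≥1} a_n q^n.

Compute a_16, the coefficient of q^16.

a_16 = 31

d|16:{16,8,4,2,1}  Σf=16+8+4+2+1=31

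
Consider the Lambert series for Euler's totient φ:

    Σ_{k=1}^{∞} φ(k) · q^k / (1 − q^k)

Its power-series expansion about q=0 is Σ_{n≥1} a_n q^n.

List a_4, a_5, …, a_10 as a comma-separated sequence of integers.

[q^4] φ(1)=1,φ(2)=1,φ(4)=2 ⇒ 4
q^5  k|5↦φ(k): 1:1 5:4  a_5=5
[q^6] φ(1)=1,φ(2)=1,φ(3)=2,φ(6)=2 ⇒ 6
q^7  k|7↦φ(k): 7:6 1:1  a_7=7
q^8  k|8↦φ(k): 1:1 2:1 4:2 8:4  a_8=8
d|9:{1,3,9}  Σφ=1+2+6=9
q^10  k|10↦φ(k): 1:1 2:1 5:4 10:4  a_10=10

4, 5, 6, 7, 8, 9, 10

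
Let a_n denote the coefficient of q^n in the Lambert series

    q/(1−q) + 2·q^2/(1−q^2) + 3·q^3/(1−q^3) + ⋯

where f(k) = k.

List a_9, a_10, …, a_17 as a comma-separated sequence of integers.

13, 18, 12, 28, 14, 24, 24, 31, 18

q^9  k|9↦f(k): 9:9 3:3 1:1  a_9=13
d|10:{10,5,2,1}  Σf=10+5+2+1=18
d|11:{1,11}  Σf=1+11=12
[q^12] f(12)=12,f(6)=6,f(4)=4,f(3)=3,f(2)=2,f(1)=1 ⇒ 28
n=13: 1·13 13·1  f→[1+13]=14
[q^14] f(14)=14,f(7)=7,f(2)=2,f(1)=1 ⇒ 24
q^15  k|15↦f(k): 1:1 3:3 5:5 15:15  a_15=24
q^16  k|16↦f(k): 1:1 2:2 4:4 8:8 16:16  a_16=31
q^17  k|17↦f(k): 1:1 17:17  a_17=18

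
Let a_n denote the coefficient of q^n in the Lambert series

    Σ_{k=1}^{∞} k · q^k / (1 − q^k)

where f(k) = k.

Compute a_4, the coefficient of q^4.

a_4 = 7

n=4: 1·4 2·2 4·1  f→[1+2+4]=7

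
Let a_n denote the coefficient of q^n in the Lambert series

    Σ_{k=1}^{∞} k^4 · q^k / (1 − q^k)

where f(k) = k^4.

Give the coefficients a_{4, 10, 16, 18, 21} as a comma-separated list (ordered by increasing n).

n=4: 1·4 2·2 4·1  f→[1+16+256]=273
[q^10] f(10)=10000,f(5)=625,f(2)=16,f(1)=1 ⇒ 10642
q^16  k|16↦f(k): 16:65536 8:4096 4:256 2:16 1:1  a_16=69905
[q^18] f(18)=104976,f(9)=6561,f(6)=1296,f(3)=81,f(2)=16,f(1)=1 ⇒ 112931
n=21: 21·1 7·3 3·7 1·21  f→[194481+2401+81+1]=196964

273, 10642, 69905, 112931, 196964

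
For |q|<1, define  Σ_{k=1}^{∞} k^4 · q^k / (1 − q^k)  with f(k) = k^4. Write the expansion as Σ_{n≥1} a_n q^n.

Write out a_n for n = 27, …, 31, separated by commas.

538084, 655746, 707282, 872644, 923522

n=27: 1·27 3·9 9·3 27·1  f→[1+81+6561+531441]=538084
[q^28] f(28)=614656,f(14)=38416,f(7)=2401,f(4)=256,f(2)=16,f(1)=1 ⇒ 655746
d|29:{1,29}  Σf=1+707281=707282
n=30: 30·1 15·2 10·3 6·5 5·6 3·10 2·15 1·30  f→[810000+50625+10000+1296+625+81+16+1]=872644
q^31  k|31↦f(k): 1:1 31:923521  a_31=923522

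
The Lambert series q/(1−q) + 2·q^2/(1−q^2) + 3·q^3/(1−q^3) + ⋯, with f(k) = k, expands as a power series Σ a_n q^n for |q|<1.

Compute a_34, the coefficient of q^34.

a_34 = 54

d|34:{1,2,17,34}  Σf=1+2+17+34=54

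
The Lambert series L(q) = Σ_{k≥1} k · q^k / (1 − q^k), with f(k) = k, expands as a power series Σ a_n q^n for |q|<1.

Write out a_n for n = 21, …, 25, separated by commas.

q^21  k|21↦f(k): 1:1 3:3 7:7 21:21  a_21=32
[q^22] f(22)=22,f(11)=11,f(2)=2,f(1)=1 ⇒ 36
d|23:{23,1}  Σf=23+1=24
n=24: 1·24 2·12 3·8 4·6 6·4 8·3 12·2 24·1  f→[1+2+3+4+6+8+12+24]=60
n=25: 25·1 5·5 1·25  f→[25+5+1]=31

32, 36, 24, 60, 31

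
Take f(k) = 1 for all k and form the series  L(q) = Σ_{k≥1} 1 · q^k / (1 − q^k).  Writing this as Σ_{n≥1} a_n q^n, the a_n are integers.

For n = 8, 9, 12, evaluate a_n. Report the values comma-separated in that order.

[q^8] f(8)=1,f(4)=1,f(2)=1,f(1)=1 ⇒ 4
[q^9] f(9)=1,f(3)=1,f(1)=1 ⇒ 3
q^12  k|12↦f(k): 1:1 2:1 3:1 4:1 6:1 12:1  a_12=6

4, 3, 6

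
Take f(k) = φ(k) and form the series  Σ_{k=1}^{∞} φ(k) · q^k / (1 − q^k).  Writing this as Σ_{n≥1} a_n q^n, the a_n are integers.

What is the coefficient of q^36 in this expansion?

q^36  k|36↦φ(k): 1:1 2:1 3:2 4:2 6:2 9:6 12:4 18:6 36:12  a_36=36

a_36 = 36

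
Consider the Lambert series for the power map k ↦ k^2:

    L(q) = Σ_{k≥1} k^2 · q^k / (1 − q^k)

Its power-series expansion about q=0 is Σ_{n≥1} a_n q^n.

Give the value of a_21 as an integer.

a_21 = 500

d|21:{1,3,7,21}  Σf=1+9+49+441=500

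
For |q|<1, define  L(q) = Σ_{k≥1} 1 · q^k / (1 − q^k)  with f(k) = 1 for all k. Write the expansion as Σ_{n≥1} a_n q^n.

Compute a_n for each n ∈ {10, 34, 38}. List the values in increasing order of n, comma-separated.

d|10:{10,5,2,1}  Σf=1+1+1+1=4
d|34:{34,17,2,1}  Σf=1+1+1+1=4
n=38: 38·1 19·2 2·19 1·38  f→[1+1+1+1]=4

4, 4, 4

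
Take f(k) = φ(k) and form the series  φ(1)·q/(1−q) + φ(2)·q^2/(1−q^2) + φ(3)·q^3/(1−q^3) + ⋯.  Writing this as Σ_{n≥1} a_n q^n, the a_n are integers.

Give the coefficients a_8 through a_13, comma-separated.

d|8:{8,4,2,1}  Σφ=4+2+1+1=8
d|9:{9,3,1}  Σφ=6+2+1=9
q^10  k|10↦φ(k): 1:1 2:1 5:4 10:4  a_10=10
q^11  k|11↦φ(k): 1:1 11:10  a_11=11
q^12  k|12↦φ(k): 12:4 6:2 4:2 3:2 2:1 1:1  a_12=12
q^13  k|13↦φ(k): 13:12 1:1  a_13=13

8, 9, 10, 11, 12, 13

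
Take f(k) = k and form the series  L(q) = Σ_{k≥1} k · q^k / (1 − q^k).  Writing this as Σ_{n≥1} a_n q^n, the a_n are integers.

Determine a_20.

q^20  k|20↦f(k): 20:20 10:10 5:5 4:4 2:2 1:1  a_20=42

a_20 = 42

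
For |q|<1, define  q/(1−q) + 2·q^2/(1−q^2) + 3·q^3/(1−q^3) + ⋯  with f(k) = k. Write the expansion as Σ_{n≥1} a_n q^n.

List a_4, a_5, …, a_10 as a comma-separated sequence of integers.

7, 6, 12, 8, 15, 13, 18

d|4:{4,2,1}  Σf=4+2+1=7
[q^5] f(1)=1,f(5)=5 ⇒ 6
n=6: 1·6 2·3 3·2 6·1  f→[1+2+3+6]=12
q^7  k|7↦f(k): 7:7 1:1  a_7=8
q^8  k|8↦f(k): 1:1 2:2 4:4 8:8  a_8=15
q^9  k|9↦f(k): 9:9 3:3 1:1  a_9=13
q^10  k|10↦f(k): 10:10 5:5 2:2 1:1  a_10=18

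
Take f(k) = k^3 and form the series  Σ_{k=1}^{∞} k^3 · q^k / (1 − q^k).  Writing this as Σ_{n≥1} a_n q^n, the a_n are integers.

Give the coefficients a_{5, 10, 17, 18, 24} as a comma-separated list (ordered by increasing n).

d|5:{1,5}  Σf=1+125=126
n=10: 10·1 5·2 2·5 1·10  f→[1000+125+8+1]=1134
d|17:{1,17}  Σf=1+4913=4914
q^18  k|18↦f(k): 18:5832 9:729 6:216 3:27 2:8 1:1  a_18=6813
q^24  k|24↦f(k): 24:13824 12:1728 8:512 6:216 4:64 3:27 2:8 1:1  a_24=16380

126, 1134, 4914, 6813, 16380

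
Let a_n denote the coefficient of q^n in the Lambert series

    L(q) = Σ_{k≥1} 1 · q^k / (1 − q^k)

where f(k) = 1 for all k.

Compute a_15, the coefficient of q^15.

n=15: 1·15 3·5 5·3 15·1  f→[1+1+1+1]=4

a_15 = 4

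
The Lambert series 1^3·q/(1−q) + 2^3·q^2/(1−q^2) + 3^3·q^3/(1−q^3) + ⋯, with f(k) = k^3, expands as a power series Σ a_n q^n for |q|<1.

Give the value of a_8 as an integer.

d|8:{8,4,2,1}  Σf=512+64+8+1=585

a_8 = 585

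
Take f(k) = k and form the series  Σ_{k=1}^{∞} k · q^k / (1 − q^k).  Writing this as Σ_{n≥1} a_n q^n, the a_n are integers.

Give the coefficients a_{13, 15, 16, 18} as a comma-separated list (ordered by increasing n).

d|13:{13,1}  Σf=13+1=14
d|15:{15,5,3,1}  Σf=15+5+3+1=24
n=16: 16·1 8·2 4·4 2·8 1·16  f→[16+8+4+2+1]=31
n=18: 1·18 2·9 3·6 6·3 9·2 18·1  f→[1+2+3+6+9+18]=39

14, 24, 31, 39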